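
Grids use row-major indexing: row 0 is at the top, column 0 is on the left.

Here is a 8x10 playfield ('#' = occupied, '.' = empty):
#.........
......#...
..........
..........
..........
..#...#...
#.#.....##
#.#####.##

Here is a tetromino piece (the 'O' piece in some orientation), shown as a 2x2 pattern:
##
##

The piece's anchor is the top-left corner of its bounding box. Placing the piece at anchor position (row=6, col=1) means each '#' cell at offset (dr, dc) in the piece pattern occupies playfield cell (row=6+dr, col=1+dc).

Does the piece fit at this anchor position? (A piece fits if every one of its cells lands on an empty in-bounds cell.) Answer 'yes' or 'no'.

Answer: no

Derivation:
Check each piece cell at anchor (6, 1):
  offset (0,0) -> (6,1): empty -> OK
  offset (0,1) -> (6,2): occupied ('#') -> FAIL
  offset (1,0) -> (7,1): empty -> OK
  offset (1,1) -> (7,2): occupied ('#') -> FAIL
All cells valid: no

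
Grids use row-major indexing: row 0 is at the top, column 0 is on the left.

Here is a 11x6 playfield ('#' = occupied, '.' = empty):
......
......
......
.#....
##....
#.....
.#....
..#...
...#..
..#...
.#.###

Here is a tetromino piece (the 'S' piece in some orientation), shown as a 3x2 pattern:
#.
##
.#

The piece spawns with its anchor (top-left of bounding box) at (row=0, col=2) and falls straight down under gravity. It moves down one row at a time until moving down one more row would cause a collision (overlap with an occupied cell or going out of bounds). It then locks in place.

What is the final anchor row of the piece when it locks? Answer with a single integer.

Answer: 5

Derivation:
Spawn at (row=0, col=2). Try each row:
  row 0: fits
  row 1: fits
  row 2: fits
  row 3: fits
  row 4: fits
  row 5: fits
  row 6: blocked -> lock at row 5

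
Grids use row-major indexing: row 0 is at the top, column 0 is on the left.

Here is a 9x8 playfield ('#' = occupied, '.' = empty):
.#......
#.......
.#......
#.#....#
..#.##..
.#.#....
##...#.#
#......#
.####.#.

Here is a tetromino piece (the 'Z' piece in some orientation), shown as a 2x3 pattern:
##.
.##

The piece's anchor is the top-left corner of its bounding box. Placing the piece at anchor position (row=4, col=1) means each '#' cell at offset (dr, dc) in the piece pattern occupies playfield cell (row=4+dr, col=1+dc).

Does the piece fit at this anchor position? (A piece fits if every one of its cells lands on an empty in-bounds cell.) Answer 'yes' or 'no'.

Answer: no

Derivation:
Check each piece cell at anchor (4, 1):
  offset (0,0) -> (4,1): empty -> OK
  offset (0,1) -> (4,2): occupied ('#') -> FAIL
  offset (1,1) -> (5,2): empty -> OK
  offset (1,2) -> (5,3): occupied ('#') -> FAIL
All cells valid: no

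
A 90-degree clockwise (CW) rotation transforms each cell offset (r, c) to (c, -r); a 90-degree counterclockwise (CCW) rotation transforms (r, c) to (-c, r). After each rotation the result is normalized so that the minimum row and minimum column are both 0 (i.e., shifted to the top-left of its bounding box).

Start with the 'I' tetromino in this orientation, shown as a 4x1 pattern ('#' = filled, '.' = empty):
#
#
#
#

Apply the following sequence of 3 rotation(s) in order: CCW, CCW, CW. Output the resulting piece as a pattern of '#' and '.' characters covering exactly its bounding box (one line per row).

Answer: ####

Derivation:
Start:
#
#
#
#
After rotation 1 (CCW):
####
After rotation 2 (CCW):
#
#
#
#
After rotation 3 (CW):
####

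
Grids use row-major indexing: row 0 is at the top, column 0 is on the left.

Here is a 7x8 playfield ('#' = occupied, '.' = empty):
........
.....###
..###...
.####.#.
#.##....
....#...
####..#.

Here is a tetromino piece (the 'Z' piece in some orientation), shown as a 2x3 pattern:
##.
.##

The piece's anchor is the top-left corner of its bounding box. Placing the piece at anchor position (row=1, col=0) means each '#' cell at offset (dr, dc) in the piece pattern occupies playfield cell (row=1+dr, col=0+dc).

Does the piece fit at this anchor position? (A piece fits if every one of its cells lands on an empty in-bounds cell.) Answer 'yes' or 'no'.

Answer: no

Derivation:
Check each piece cell at anchor (1, 0):
  offset (0,0) -> (1,0): empty -> OK
  offset (0,1) -> (1,1): empty -> OK
  offset (1,1) -> (2,1): empty -> OK
  offset (1,2) -> (2,2): occupied ('#') -> FAIL
All cells valid: no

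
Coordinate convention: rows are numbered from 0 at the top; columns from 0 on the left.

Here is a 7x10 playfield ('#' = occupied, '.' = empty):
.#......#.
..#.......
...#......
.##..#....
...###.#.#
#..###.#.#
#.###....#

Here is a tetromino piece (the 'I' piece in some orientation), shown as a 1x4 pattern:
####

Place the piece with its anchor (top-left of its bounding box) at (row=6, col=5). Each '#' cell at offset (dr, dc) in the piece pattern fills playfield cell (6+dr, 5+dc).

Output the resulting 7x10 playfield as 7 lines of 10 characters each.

Fill (6+0,5+0) = (6,5)
Fill (6+0,5+1) = (6,6)
Fill (6+0,5+2) = (6,7)
Fill (6+0,5+3) = (6,8)

Answer: .#......#.
..#.......
...#......
.##..#....
...###.#.#
#..###.#.#
#.########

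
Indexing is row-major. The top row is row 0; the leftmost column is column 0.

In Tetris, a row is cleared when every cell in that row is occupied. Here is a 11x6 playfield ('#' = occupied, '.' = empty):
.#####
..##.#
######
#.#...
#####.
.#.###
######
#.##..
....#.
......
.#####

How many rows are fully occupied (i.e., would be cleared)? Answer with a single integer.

Answer: 2

Derivation:
Check each row:
  row 0: 1 empty cell -> not full
  row 1: 3 empty cells -> not full
  row 2: 0 empty cells -> FULL (clear)
  row 3: 4 empty cells -> not full
  row 4: 1 empty cell -> not full
  row 5: 2 empty cells -> not full
  row 6: 0 empty cells -> FULL (clear)
  row 7: 3 empty cells -> not full
  row 8: 5 empty cells -> not full
  row 9: 6 empty cells -> not full
  row 10: 1 empty cell -> not full
Total rows cleared: 2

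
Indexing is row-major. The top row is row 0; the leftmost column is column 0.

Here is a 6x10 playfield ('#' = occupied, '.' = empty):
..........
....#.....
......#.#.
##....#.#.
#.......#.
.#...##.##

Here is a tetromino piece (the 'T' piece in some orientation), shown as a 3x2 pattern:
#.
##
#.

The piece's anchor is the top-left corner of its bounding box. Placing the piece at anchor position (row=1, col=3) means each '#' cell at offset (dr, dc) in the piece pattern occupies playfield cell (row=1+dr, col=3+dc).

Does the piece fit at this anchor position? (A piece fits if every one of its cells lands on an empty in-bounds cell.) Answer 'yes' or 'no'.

Answer: yes

Derivation:
Check each piece cell at anchor (1, 3):
  offset (0,0) -> (1,3): empty -> OK
  offset (1,0) -> (2,3): empty -> OK
  offset (1,1) -> (2,4): empty -> OK
  offset (2,0) -> (3,3): empty -> OK
All cells valid: yes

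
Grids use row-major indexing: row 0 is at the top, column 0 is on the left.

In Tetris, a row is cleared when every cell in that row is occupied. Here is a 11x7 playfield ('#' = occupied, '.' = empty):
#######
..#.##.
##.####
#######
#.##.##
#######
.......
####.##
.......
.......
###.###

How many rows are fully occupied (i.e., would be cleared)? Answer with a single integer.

Answer: 3

Derivation:
Check each row:
  row 0: 0 empty cells -> FULL (clear)
  row 1: 4 empty cells -> not full
  row 2: 1 empty cell -> not full
  row 3: 0 empty cells -> FULL (clear)
  row 4: 2 empty cells -> not full
  row 5: 0 empty cells -> FULL (clear)
  row 6: 7 empty cells -> not full
  row 7: 1 empty cell -> not full
  row 8: 7 empty cells -> not full
  row 9: 7 empty cells -> not full
  row 10: 1 empty cell -> not full
Total rows cleared: 3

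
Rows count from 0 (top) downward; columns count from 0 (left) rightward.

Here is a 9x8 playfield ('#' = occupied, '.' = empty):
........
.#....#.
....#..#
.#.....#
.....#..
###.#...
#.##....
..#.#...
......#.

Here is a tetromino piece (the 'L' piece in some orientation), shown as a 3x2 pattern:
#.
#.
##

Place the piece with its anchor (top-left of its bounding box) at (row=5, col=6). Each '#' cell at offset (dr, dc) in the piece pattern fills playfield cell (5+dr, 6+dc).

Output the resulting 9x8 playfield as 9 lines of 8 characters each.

Answer: ........
.#....#.
....#..#
.#.....#
.....#..
###.#.#.
#.##..#.
..#.#.##
......#.

Derivation:
Fill (5+0,6+0) = (5,6)
Fill (5+1,6+0) = (6,6)
Fill (5+2,6+0) = (7,6)
Fill (5+2,6+1) = (7,7)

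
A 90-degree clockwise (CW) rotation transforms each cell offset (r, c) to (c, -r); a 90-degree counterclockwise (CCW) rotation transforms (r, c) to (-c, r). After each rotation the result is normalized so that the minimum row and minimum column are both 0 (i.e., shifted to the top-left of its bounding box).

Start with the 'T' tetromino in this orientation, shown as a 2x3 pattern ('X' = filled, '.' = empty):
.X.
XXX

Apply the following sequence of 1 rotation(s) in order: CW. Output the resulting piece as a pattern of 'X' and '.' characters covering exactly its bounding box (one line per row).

Answer: X.
XX
X.

Derivation:
Start:
.X.
XXX
After rotation 1 (CW):
X.
XX
X.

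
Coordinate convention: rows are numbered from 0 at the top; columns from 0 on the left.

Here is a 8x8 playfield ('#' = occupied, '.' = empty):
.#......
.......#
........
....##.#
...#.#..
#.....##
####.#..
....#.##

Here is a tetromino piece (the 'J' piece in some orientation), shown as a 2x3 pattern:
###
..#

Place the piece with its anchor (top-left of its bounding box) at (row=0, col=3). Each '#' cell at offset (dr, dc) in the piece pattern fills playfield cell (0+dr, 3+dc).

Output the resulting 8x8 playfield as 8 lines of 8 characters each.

Fill (0+0,3+0) = (0,3)
Fill (0+0,3+1) = (0,4)
Fill (0+0,3+2) = (0,5)
Fill (0+1,3+2) = (1,5)

Answer: .#.###..
.....#.#
........
....##.#
...#.#..
#.....##
####.#..
....#.##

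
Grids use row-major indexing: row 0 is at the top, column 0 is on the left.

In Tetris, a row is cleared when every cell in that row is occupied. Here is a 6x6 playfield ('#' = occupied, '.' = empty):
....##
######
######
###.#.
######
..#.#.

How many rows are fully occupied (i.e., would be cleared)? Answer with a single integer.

Check each row:
  row 0: 4 empty cells -> not full
  row 1: 0 empty cells -> FULL (clear)
  row 2: 0 empty cells -> FULL (clear)
  row 3: 2 empty cells -> not full
  row 4: 0 empty cells -> FULL (clear)
  row 5: 4 empty cells -> not full
Total rows cleared: 3

Answer: 3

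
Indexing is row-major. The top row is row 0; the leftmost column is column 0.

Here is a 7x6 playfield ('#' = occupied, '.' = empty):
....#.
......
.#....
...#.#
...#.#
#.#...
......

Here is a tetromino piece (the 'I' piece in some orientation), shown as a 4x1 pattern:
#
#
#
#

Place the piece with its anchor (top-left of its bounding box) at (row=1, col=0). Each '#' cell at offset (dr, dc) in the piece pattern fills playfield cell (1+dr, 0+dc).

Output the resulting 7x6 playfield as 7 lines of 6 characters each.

Answer: ....#.
#.....
##....
#..#.#
#..#.#
#.#...
......

Derivation:
Fill (1+0,0+0) = (1,0)
Fill (1+1,0+0) = (2,0)
Fill (1+2,0+0) = (3,0)
Fill (1+3,0+0) = (4,0)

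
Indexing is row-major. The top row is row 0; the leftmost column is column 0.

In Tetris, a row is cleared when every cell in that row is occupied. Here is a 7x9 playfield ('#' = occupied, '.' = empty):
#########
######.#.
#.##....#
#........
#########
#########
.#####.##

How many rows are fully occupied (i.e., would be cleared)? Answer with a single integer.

Answer: 3

Derivation:
Check each row:
  row 0: 0 empty cells -> FULL (clear)
  row 1: 2 empty cells -> not full
  row 2: 5 empty cells -> not full
  row 3: 8 empty cells -> not full
  row 4: 0 empty cells -> FULL (clear)
  row 5: 0 empty cells -> FULL (clear)
  row 6: 2 empty cells -> not full
Total rows cleared: 3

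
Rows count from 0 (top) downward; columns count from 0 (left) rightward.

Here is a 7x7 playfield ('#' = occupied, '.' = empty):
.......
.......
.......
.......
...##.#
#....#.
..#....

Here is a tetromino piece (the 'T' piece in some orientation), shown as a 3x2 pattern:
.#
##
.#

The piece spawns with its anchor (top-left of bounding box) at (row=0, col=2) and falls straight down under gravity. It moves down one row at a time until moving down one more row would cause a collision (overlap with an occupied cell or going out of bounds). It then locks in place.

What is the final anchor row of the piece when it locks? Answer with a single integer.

Answer: 1

Derivation:
Spawn at (row=0, col=2). Try each row:
  row 0: fits
  row 1: fits
  row 2: blocked -> lock at row 1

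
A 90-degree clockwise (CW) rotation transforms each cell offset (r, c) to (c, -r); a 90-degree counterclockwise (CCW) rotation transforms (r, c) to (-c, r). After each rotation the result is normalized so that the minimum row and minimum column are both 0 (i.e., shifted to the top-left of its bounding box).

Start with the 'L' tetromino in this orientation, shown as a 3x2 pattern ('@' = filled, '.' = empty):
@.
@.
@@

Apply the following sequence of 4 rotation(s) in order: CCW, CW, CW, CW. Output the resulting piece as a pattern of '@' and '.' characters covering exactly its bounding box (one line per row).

Start:
@.
@.
@@
After rotation 1 (CCW):
..@
@@@
After rotation 2 (CW):
@.
@.
@@
After rotation 3 (CW):
@@@
@..
After rotation 4 (CW):
@@
.@
.@

Answer: @@
.@
.@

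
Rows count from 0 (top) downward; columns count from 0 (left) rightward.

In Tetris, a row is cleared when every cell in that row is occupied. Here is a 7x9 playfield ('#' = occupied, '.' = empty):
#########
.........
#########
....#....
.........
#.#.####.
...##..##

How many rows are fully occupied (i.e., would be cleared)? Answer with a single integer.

Check each row:
  row 0: 0 empty cells -> FULL (clear)
  row 1: 9 empty cells -> not full
  row 2: 0 empty cells -> FULL (clear)
  row 3: 8 empty cells -> not full
  row 4: 9 empty cells -> not full
  row 5: 3 empty cells -> not full
  row 6: 5 empty cells -> not full
Total rows cleared: 2

Answer: 2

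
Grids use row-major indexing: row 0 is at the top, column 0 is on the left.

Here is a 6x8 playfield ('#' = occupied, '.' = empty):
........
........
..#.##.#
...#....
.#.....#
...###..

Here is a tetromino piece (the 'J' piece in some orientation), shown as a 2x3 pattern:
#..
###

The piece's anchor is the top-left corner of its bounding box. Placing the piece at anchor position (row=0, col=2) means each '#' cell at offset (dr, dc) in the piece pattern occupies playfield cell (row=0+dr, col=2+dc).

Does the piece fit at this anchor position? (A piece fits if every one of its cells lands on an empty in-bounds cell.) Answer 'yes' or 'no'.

Answer: yes

Derivation:
Check each piece cell at anchor (0, 2):
  offset (0,0) -> (0,2): empty -> OK
  offset (1,0) -> (1,2): empty -> OK
  offset (1,1) -> (1,3): empty -> OK
  offset (1,2) -> (1,4): empty -> OK
All cells valid: yes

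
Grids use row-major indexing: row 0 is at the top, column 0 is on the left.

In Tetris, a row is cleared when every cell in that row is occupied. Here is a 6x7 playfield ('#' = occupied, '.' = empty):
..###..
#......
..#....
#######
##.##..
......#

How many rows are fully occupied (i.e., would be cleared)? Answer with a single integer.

Answer: 1

Derivation:
Check each row:
  row 0: 4 empty cells -> not full
  row 1: 6 empty cells -> not full
  row 2: 6 empty cells -> not full
  row 3: 0 empty cells -> FULL (clear)
  row 4: 3 empty cells -> not full
  row 5: 6 empty cells -> not full
Total rows cleared: 1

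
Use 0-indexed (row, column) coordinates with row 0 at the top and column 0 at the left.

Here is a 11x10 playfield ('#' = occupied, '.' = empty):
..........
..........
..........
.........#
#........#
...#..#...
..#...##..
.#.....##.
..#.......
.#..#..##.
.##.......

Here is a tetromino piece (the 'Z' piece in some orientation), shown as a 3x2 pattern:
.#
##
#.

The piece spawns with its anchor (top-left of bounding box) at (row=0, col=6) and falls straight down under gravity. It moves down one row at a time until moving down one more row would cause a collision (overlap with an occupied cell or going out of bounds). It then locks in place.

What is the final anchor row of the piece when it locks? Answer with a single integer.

Answer: 2

Derivation:
Spawn at (row=0, col=6). Try each row:
  row 0: fits
  row 1: fits
  row 2: fits
  row 3: blocked -> lock at row 2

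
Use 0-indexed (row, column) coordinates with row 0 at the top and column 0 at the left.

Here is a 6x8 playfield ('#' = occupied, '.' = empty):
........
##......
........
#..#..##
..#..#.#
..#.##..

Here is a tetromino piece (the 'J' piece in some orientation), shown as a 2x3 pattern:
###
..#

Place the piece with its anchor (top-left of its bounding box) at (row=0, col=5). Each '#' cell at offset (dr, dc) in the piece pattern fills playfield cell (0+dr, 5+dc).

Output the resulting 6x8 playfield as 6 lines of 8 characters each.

Answer: .....###
##.....#
........
#..#..##
..#..#.#
..#.##..

Derivation:
Fill (0+0,5+0) = (0,5)
Fill (0+0,5+1) = (0,6)
Fill (0+0,5+2) = (0,7)
Fill (0+1,5+2) = (1,7)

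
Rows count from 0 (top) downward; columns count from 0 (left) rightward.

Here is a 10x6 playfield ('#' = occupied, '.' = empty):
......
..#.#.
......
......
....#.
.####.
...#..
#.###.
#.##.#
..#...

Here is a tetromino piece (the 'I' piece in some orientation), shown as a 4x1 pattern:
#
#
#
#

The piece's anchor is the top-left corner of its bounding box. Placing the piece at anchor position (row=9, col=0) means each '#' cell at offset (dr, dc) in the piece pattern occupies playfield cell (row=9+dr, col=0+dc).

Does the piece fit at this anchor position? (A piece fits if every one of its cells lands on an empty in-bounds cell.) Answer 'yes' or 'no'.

Check each piece cell at anchor (9, 0):
  offset (0,0) -> (9,0): empty -> OK
  offset (1,0) -> (10,0): out of bounds -> FAIL
  offset (2,0) -> (11,0): out of bounds -> FAIL
  offset (3,0) -> (12,0): out of bounds -> FAIL
All cells valid: no

Answer: no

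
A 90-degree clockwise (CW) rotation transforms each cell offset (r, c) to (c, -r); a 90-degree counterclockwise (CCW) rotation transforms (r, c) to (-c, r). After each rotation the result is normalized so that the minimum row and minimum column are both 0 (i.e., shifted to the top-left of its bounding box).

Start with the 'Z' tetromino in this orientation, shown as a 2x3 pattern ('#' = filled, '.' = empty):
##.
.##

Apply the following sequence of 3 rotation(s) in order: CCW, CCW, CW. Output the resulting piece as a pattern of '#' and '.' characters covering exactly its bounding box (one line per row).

Start:
##.
.##
After rotation 1 (CCW):
.#
##
#.
After rotation 2 (CCW):
##.
.##
After rotation 3 (CW):
.#
##
#.

Answer: .#
##
#.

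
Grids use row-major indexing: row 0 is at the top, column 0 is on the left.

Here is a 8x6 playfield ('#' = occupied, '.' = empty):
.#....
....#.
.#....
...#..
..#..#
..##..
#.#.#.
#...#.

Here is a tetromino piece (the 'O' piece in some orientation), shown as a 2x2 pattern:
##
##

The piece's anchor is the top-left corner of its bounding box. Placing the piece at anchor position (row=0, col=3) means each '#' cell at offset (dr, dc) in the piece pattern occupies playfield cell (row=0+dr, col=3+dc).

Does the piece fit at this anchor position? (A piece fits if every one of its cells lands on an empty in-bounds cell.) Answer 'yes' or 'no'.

Check each piece cell at anchor (0, 3):
  offset (0,0) -> (0,3): empty -> OK
  offset (0,1) -> (0,4): empty -> OK
  offset (1,0) -> (1,3): empty -> OK
  offset (1,1) -> (1,4): occupied ('#') -> FAIL
All cells valid: no

Answer: no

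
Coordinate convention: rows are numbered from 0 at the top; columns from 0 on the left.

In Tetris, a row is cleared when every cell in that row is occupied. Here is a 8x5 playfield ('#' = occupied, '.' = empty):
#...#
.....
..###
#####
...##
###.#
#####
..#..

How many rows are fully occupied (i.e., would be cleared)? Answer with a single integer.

Check each row:
  row 0: 3 empty cells -> not full
  row 1: 5 empty cells -> not full
  row 2: 2 empty cells -> not full
  row 3: 0 empty cells -> FULL (clear)
  row 4: 3 empty cells -> not full
  row 5: 1 empty cell -> not full
  row 6: 0 empty cells -> FULL (clear)
  row 7: 4 empty cells -> not full
Total rows cleared: 2

Answer: 2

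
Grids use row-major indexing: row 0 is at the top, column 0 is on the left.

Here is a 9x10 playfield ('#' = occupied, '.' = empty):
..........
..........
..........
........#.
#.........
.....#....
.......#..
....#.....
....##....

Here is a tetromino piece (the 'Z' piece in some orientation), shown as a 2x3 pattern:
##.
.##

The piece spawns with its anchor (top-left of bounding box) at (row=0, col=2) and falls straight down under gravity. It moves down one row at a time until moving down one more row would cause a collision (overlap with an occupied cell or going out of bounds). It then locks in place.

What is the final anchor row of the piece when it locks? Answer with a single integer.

Spawn at (row=0, col=2). Try each row:
  row 0: fits
  row 1: fits
  row 2: fits
  row 3: fits
  row 4: fits
  row 5: fits
  row 6: blocked -> lock at row 5

Answer: 5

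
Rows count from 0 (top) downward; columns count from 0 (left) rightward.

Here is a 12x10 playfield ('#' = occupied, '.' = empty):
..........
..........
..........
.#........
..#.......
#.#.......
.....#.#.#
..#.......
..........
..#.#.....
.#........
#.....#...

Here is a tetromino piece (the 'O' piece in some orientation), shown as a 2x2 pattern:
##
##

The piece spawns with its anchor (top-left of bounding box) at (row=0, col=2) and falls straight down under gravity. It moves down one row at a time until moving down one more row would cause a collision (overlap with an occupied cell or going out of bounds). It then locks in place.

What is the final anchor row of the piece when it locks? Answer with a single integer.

Spawn at (row=0, col=2). Try each row:
  row 0: fits
  row 1: fits
  row 2: fits
  row 3: blocked -> lock at row 2

Answer: 2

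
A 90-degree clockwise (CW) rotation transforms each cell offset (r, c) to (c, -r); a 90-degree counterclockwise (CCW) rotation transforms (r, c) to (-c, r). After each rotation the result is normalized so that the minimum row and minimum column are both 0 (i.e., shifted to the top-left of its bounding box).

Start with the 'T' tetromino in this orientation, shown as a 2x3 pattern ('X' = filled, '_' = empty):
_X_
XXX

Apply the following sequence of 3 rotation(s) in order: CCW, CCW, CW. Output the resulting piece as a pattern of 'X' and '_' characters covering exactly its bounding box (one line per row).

Answer: _X
XX
_X

Derivation:
Start:
_X_
XXX
After rotation 1 (CCW):
_X
XX
_X
After rotation 2 (CCW):
XXX
_X_
After rotation 3 (CW):
_X
XX
_X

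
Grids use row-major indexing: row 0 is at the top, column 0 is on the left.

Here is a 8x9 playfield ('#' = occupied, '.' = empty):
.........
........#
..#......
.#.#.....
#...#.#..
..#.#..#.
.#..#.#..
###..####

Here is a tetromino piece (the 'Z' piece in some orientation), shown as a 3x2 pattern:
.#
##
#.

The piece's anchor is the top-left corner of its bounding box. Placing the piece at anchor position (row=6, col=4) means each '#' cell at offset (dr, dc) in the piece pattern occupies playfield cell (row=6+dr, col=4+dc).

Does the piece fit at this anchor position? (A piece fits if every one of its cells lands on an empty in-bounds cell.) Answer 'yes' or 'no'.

Answer: no

Derivation:
Check each piece cell at anchor (6, 4):
  offset (0,1) -> (6,5): empty -> OK
  offset (1,0) -> (7,4): empty -> OK
  offset (1,1) -> (7,5): occupied ('#') -> FAIL
  offset (2,0) -> (8,4): out of bounds -> FAIL
All cells valid: no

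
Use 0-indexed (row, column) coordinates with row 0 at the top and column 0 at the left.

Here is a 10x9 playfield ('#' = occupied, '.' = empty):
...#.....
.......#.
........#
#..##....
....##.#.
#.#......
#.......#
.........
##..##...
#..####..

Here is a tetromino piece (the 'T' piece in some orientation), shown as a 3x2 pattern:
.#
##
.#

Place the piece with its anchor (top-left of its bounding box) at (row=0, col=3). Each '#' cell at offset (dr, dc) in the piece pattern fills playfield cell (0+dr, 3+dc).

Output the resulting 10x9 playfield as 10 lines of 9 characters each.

Fill (0+0,3+1) = (0,4)
Fill (0+1,3+0) = (1,3)
Fill (0+1,3+1) = (1,4)
Fill (0+2,3+1) = (2,4)

Answer: ...##....
...##..#.
....#...#
#..##....
....##.#.
#.#......
#.......#
.........
##..##...
#..####..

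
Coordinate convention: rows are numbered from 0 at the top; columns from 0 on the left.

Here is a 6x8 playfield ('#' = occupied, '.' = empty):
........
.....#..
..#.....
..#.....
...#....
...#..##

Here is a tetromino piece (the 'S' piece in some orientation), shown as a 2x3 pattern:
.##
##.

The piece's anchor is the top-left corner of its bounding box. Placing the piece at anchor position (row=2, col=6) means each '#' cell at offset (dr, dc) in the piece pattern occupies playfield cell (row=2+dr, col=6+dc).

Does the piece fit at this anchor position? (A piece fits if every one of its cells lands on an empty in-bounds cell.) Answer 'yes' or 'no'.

Check each piece cell at anchor (2, 6):
  offset (0,1) -> (2,7): empty -> OK
  offset (0,2) -> (2,8): out of bounds -> FAIL
  offset (1,0) -> (3,6): empty -> OK
  offset (1,1) -> (3,7): empty -> OK
All cells valid: no

Answer: no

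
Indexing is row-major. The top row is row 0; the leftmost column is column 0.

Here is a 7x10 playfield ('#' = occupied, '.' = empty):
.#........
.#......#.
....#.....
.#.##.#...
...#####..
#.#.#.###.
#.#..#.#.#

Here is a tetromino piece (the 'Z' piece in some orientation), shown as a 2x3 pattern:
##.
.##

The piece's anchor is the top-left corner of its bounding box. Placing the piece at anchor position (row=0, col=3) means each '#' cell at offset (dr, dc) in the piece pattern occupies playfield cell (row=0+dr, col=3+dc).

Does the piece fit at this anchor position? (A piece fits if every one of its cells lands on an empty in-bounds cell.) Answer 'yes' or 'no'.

Check each piece cell at anchor (0, 3):
  offset (0,0) -> (0,3): empty -> OK
  offset (0,1) -> (0,4): empty -> OK
  offset (1,1) -> (1,4): empty -> OK
  offset (1,2) -> (1,5): empty -> OK
All cells valid: yes

Answer: yes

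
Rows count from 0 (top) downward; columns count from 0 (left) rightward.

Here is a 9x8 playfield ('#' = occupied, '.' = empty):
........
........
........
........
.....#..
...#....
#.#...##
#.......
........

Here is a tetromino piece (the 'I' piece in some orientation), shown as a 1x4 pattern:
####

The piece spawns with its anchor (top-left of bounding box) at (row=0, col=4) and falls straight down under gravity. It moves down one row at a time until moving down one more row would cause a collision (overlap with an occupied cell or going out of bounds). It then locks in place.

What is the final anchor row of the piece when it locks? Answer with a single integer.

Answer: 3

Derivation:
Spawn at (row=0, col=4). Try each row:
  row 0: fits
  row 1: fits
  row 2: fits
  row 3: fits
  row 4: blocked -> lock at row 3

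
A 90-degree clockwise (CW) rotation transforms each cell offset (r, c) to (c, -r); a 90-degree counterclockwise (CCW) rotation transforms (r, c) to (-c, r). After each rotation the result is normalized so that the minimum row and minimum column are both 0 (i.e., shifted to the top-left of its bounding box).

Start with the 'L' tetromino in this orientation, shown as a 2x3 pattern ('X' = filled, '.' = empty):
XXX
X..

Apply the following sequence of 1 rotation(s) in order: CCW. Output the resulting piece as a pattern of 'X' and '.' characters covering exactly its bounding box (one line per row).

Answer: X.
X.
XX

Derivation:
Start:
XXX
X..
After rotation 1 (CCW):
X.
X.
XX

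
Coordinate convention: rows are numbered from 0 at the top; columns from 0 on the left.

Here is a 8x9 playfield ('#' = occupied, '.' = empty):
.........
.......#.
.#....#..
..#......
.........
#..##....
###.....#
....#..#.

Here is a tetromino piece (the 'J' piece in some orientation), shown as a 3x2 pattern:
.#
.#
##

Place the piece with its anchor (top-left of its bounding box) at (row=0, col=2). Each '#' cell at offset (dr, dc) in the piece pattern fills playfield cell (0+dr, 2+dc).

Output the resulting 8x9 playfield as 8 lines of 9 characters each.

Fill (0+0,2+1) = (0,3)
Fill (0+1,2+1) = (1,3)
Fill (0+2,2+0) = (2,2)
Fill (0+2,2+1) = (2,3)

Answer: ...#.....
...#...#.
.###..#..
..#......
.........
#..##....
###.....#
....#..#.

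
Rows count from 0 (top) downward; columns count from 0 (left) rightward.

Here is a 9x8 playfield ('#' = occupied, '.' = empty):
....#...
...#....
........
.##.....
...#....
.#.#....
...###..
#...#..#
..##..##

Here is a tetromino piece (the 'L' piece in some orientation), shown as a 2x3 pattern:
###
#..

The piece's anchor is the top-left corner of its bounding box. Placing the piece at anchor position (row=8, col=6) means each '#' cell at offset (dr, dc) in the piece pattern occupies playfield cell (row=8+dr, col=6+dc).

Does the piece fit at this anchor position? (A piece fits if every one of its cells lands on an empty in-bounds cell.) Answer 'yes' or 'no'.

Check each piece cell at anchor (8, 6):
  offset (0,0) -> (8,6): occupied ('#') -> FAIL
  offset (0,1) -> (8,7): occupied ('#') -> FAIL
  offset (0,2) -> (8,8): out of bounds -> FAIL
  offset (1,0) -> (9,6): out of bounds -> FAIL
All cells valid: no

Answer: no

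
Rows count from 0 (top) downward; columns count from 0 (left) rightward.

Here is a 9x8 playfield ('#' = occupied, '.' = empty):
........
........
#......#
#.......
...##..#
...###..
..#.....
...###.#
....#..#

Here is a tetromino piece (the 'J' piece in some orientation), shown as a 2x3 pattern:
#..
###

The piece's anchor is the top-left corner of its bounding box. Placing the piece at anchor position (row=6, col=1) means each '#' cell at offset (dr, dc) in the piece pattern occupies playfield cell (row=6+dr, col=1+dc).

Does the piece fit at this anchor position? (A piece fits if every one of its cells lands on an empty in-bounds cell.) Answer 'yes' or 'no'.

Answer: no

Derivation:
Check each piece cell at anchor (6, 1):
  offset (0,0) -> (6,1): empty -> OK
  offset (1,0) -> (7,1): empty -> OK
  offset (1,1) -> (7,2): empty -> OK
  offset (1,2) -> (7,3): occupied ('#') -> FAIL
All cells valid: no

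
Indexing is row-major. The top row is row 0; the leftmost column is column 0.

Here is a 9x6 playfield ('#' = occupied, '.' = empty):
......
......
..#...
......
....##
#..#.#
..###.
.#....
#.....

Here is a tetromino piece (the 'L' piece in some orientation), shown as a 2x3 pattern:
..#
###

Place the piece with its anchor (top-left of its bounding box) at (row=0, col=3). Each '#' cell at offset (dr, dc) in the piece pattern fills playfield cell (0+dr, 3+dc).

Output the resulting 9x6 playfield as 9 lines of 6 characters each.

Fill (0+0,3+2) = (0,5)
Fill (0+1,3+0) = (1,3)
Fill (0+1,3+1) = (1,4)
Fill (0+1,3+2) = (1,5)

Answer: .....#
...###
..#...
......
....##
#..#.#
..###.
.#....
#.....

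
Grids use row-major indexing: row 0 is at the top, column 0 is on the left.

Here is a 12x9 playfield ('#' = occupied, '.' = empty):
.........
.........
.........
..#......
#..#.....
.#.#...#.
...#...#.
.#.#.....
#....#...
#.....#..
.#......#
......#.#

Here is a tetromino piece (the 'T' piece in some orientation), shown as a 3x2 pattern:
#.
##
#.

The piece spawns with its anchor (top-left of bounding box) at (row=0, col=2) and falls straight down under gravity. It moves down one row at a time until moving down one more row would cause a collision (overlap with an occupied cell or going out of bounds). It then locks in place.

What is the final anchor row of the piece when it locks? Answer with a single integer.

Answer: 0

Derivation:
Spawn at (row=0, col=2). Try each row:
  row 0: fits
  row 1: blocked -> lock at row 0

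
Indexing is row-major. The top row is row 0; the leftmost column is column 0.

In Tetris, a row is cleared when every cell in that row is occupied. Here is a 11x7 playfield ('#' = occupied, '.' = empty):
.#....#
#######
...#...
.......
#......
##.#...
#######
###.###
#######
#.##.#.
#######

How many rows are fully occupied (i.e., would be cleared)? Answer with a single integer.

Check each row:
  row 0: 5 empty cells -> not full
  row 1: 0 empty cells -> FULL (clear)
  row 2: 6 empty cells -> not full
  row 3: 7 empty cells -> not full
  row 4: 6 empty cells -> not full
  row 5: 4 empty cells -> not full
  row 6: 0 empty cells -> FULL (clear)
  row 7: 1 empty cell -> not full
  row 8: 0 empty cells -> FULL (clear)
  row 9: 3 empty cells -> not full
  row 10: 0 empty cells -> FULL (clear)
Total rows cleared: 4

Answer: 4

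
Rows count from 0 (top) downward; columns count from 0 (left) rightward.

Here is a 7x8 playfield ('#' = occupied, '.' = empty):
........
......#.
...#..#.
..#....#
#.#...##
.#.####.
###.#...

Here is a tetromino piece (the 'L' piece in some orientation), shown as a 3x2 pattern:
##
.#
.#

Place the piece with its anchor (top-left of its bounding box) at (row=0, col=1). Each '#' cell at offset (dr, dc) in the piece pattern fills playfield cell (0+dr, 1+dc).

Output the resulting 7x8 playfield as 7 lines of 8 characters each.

Fill (0+0,1+0) = (0,1)
Fill (0+0,1+1) = (0,2)
Fill (0+1,1+1) = (1,2)
Fill (0+2,1+1) = (2,2)

Answer: .##.....
..#...#.
..##..#.
..#....#
#.#...##
.#.####.
###.#...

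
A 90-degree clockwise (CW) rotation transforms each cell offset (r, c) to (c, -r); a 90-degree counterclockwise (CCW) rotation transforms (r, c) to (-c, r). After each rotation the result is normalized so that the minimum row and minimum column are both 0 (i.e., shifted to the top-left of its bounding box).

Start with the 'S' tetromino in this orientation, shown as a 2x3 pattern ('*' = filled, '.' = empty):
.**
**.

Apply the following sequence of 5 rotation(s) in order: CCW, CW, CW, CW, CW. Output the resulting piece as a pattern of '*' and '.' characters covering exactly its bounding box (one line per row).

Answer: *.
**
.*

Derivation:
Start:
.**
**.
After rotation 1 (CCW):
*.
**
.*
After rotation 2 (CW):
.**
**.
After rotation 3 (CW):
*.
**
.*
After rotation 4 (CW):
.**
**.
After rotation 5 (CW):
*.
**
.*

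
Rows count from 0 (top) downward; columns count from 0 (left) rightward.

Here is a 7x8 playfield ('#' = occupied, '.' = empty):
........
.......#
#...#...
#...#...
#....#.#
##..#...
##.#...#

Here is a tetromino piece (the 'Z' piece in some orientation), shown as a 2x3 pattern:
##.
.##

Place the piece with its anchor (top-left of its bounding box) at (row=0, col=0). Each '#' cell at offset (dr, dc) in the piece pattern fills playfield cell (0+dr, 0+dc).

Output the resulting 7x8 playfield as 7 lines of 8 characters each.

Fill (0+0,0+0) = (0,0)
Fill (0+0,0+1) = (0,1)
Fill (0+1,0+1) = (1,1)
Fill (0+1,0+2) = (1,2)

Answer: ##......
.##....#
#...#...
#...#...
#....#.#
##..#...
##.#...#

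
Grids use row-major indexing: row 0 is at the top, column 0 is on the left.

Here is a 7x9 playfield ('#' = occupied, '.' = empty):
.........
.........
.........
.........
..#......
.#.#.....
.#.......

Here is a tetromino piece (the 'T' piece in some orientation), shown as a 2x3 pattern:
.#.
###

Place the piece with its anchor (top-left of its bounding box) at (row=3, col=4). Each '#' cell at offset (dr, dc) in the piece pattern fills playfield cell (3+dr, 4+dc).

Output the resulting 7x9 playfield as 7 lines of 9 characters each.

Answer: .........
.........
.........
.....#...
..#.###..
.#.#.....
.#.......

Derivation:
Fill (3+0,4+1) = (3,5)
Fill (3+1,4+0) = (4,4)
Fill (3+1,4+1) = (4,5)
Fill (3+1,4+2) = (4,6)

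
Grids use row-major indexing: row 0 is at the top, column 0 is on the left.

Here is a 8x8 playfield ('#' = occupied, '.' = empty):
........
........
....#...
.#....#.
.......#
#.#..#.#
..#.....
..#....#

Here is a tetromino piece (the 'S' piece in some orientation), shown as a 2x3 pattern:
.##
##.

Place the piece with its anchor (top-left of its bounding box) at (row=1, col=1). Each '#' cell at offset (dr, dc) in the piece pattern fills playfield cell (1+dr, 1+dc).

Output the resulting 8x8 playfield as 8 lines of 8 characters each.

Fill (1+0,1+1) = (1,2)
Fill (1+0,1+2) = (1,3)
Fill (1+1,1+0) = (2,1)
Fill (1+1,1+1) = (2,2)

Answer: ........
..##....
.##.#...
.#....#.
.......#
#.#..#.#
..#.....
..#....#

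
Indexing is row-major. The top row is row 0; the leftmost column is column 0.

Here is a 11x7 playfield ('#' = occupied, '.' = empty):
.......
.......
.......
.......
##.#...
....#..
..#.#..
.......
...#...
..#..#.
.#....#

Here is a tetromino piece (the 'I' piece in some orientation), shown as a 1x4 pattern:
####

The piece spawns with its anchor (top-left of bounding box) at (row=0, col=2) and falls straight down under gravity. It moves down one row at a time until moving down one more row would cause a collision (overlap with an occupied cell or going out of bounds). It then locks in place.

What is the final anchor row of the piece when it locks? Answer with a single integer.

Answer: 3

Derivation:
Spawn at (row=0, col=2). Try each row:
  row 0: fits
  row 1: fits
  row 2: fits
  row 3: fits
  row 4: blocked -> lock at row 3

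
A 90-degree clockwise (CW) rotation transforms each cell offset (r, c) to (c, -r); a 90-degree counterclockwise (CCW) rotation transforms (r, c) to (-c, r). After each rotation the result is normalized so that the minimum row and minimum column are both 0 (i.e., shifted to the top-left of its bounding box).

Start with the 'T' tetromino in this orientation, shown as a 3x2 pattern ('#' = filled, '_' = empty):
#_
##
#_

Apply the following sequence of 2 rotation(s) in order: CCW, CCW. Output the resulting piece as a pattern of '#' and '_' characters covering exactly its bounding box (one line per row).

Answer: _#
##
_#

Derivation:
Start:
#_
##
#_
After rotation 1 (CCW):
_#_
###
After rotation 2 (CCW):
_#
##
_#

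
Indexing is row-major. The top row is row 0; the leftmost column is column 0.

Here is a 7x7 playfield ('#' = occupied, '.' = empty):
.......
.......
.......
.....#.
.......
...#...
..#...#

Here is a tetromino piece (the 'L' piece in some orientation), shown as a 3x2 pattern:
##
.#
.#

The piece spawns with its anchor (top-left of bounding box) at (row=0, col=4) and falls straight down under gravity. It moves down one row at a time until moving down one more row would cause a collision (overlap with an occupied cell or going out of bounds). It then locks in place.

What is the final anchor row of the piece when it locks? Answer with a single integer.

Answer: 0

Derivation:
Spawn at (row=0, col=4). Try each row:
  row 0: fits
  row 1: blocked -> lock at row 0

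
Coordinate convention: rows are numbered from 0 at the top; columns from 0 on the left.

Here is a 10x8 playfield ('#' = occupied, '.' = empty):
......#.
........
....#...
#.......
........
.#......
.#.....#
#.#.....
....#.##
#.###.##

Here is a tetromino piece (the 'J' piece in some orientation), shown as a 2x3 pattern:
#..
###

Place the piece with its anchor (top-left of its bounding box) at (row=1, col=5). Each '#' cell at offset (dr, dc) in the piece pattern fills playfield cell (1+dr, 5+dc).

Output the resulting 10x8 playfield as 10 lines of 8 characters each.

Answer: ......#.
.....#..
....####
#.......
........
.#......
.#.....#
#.#.....
....#.##
#.###.##

Derivation:
Fill (1+0,5+0) = (1,5)
Fill (1+1,5+0) = (2,5)
Fill (1+1,5+1) = (2,6)
Fill (1+1,5+2) = (2,7)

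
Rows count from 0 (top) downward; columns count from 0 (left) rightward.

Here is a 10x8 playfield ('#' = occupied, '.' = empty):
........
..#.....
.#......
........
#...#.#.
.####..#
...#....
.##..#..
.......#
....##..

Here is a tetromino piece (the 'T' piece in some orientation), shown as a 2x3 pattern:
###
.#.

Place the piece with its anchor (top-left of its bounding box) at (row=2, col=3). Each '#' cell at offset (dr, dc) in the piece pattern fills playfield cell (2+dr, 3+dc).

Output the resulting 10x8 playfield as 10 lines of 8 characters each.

Answer: ........
..#.....
.#.###..
....#...
#...#.#.
.####..#
...#....
.##..#..
.......#
....##..

Derivation:
Fill (2+0,3+0) = (2,3)
Fill (2+0,3+1) = (2,4)
Fill (2+0,3+2) = (2,5)
Fill (2+1,3+1) = (3,4)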